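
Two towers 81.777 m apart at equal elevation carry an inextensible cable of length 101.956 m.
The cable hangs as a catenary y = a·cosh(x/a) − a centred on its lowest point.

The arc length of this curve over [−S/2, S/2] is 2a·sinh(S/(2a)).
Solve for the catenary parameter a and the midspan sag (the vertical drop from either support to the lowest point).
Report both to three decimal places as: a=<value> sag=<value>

a=34.783 sag=26.931

seed: a₀ = √(S³/(24(L−S))) = √(81.777³/(24·20.179)) = 33.604027
iter 1: u=1.216774  f(a)=+1.548e+00  f'(a)=-1.388e+00  a ← 33.604027 − (+1.548e+00/-1.388e+00) = 34.718601
iter 2: u=1.177712  f(a)=+8.033e-02  f'(a)=-1.248e+00  a ← 34.718601 − (+8.033e-02/-1.248e+00) = 34.782982
iter 3: u=1.175532  f(a)=+2.427e-04  f'(a)=-1.240e+00  a ← 34.782982 − (+2.427e-04/-1.240e+00) = 34.783177
iter 4: u=1.175525  f(a)=+2.229e-09  f'(a)=-1.240e+00  a ← 34.783177 − (+2.229e-09/-1.240e+00) = 34.783177
iter 5: u=1.175525  f(a)=+1.421e-14  f'(a)=-1.240e+00  a ← 34.783177 − (+1.421e-14/-1.240e+00) = 34.783177
converged: |Δa| < 1e-12 after 5 iterations
sag = a·(cosh(S/(2a)) − 1) = 34.783177·(cosh(1.175525) − 1) = 26.930888
T_max/T_min = cosh(S/(2a)) = 1.774250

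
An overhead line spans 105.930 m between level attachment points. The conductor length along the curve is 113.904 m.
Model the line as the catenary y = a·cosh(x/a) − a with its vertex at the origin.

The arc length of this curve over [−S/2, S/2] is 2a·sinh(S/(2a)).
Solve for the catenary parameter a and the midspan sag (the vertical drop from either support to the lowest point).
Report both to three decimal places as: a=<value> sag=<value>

a=79.685 sag=18.260

seed: a₀ = √(S³/(24(L−S))) = √(105.930³/(24·7.974)) = 78.810616
iter 1: u=0.672054  f(a)=+1.820e-01  f'(a)=-2.116e-01  a ← 78.810616 − (+1.820e-01/-2.116e-01) = 79.670653
iter 2: u=0.664799  f(a)=+3.023e-03  f'(a)=-2.047e-01  a ← 79.670653 − (+3.023e-03/-2.047e-01) = 79.685421
iter 3: u=0.664676  f(a)=+8.646e-07  f'(a)=-2.046e-01  a ← 79.685421 − (+8.646e-07/-2.046e-01) = 79.685425
iter 4: u=0.664676  f(a)=+5.684e-14  f'(a)=-2.046e-01  a ← 79.685425 − (+5.684e-14/-2.046e-01) = 79.685425
converged: |Δa| < 1e-12 after 4 iterations
sag = a·(cosh(S/(2a)) − 1) = 79.685425·(cosh(0.664676) − 1) = 18.259954
T_max/T_min = cosh(S/(2a)) = 1.229150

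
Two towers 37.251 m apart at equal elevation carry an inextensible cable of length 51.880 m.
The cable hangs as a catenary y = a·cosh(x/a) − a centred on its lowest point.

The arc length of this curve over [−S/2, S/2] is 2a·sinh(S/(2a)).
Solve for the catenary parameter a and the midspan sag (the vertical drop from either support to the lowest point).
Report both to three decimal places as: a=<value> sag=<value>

a=12.792 sag=16.130

seed: a₀ = √(S³/(24(L−S))) = √(37.251³/(24·14.629)) = 12.133720
iter 1: u=1.535020  f(a)=+1.823e+00  f'(a)=-3.029e+00  a ← 12.133720 − (+1.823e+00/-3.029e+00) = 12.735627
iter 2: u=1.462472  f(a)=+1.445e-01  f'(a)=-2.567e+00  a ← 12.735627 − (+1.445e-01/-2.567e+00) = 12.791908
iter 3: u=1.456038  f(a)=+1.079e-03  f'(a)=-2.529e+00  a ← 12.791908 − (+1.079e-03/-2.529e+00) = 12.792335
iter 4: u=1.455989  f(a)=+6.122e-08  f'(a)=-2.528e+00  a ← 12.792335 − (+6.122e-08/-2.528e+00) = 12.792335
iter 5: u=1.455989  f(a)=+0.000e+00  f'(a)=-2.528e+00  a ← 12.792335 − (+0.000e+00/-2.528e+00) = 12.792335
converged: |Δa| < 1e-12 after 5 iterations
sag = a·(cosh(S/(2a)) − 1) = 12.792335·(cosh(1.455989) − 1) = 16.130449
T_max/T_min = cosh(S/(2a)) = 2.260946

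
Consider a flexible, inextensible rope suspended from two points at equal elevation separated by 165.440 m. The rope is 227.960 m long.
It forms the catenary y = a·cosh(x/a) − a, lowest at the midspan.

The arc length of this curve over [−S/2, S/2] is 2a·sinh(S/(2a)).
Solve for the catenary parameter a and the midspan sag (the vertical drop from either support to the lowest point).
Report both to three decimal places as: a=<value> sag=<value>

a=57.812 sag=69.991

seed: a₀ = √(S³/(24(L−S))) = √(165.440³/(24·62.520)) = 54.934563
iter 1: u=1.505792  f(a)=+7.483e+00  f'(a)=-2.836e+00  a ← 54.934563 − (+7.483e+00/-2.836e+00) = 57.573227
iter 2: u=1.436779  f(a)=+5.729e-01  f'(a)=-2.417e+00  a ← 57.573227 − (+5.729e-01/-2.417e+00) = 57.810285
iter 3: u=1.430887  f(a)=+3.974e-03  f'(a)=-2.383e+00  a ← 57.810285 − (+3.974e-03/-2.383e+00) = 57.811953
iter 4: u=1.430846  f(a)=+1.941e-07  f'(a)=-2.383e+00  a ← 57.811953 − (+1.941e-07/-2.383e+00) = 57.811953
iter 5: u=1.430846  f(a)=+2.842e-14  f'(a)=-2.383e+00  a ← 57.811953 − (+2.842e-14/-2.383e+00) = 57.811953
converged: |Δa| < 1e-12 after 5 iterations
sag = a·(cosh(S/(2a)) − 1) = 57.811953·(cosh(1.430846) − 1) = 69.991264
T_max/T_min = cosh(S/(2a)) = 2.210671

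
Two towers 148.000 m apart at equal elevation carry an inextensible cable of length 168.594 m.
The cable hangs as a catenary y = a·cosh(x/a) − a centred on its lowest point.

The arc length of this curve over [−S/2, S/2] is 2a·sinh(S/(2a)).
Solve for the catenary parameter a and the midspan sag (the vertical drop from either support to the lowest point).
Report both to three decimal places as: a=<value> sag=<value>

a=82.626 sag=35.412

seed: a₀ = √(S³/(24(L−S))) = √(148.000³/(24·20.594)) = 80.987240
iter 1: u=0.913724  f(a)=+8.770e-01  f'(a)=-5.523e-01  a ← 80.987240 − (+8.770e-01/-5.523e-01) = 82.575045
iter 2: u=0.896155  f(a)=+2.645e-02  f'(a)=-5.195e-01  a ← 82.575045 − (+2.645e-02/-5.195e-01) = 82.625974
iter 3: u=0.895602  f(a)=+2.573e-05  f'(a)=-5.184e-01  a ← 82.625974 − (+2.573e-05/-5.184e-01) = 82.626023
iter 4: u=0.895602  f(a)=+2.441e-11  f'(a)=-5.184e-01  a ← 82.626023 − (+2.441e-11/-5.184e-01) = 82.626023
converged: |Δa| < 1e-12 after 4 iterations
sag = a·(cosh(S/(2a)) − 1) = 82.626023·(cosh(0.895602) − 1) = 35.412292
T_max/T_min = cosh(S/(2a)) = 1.428585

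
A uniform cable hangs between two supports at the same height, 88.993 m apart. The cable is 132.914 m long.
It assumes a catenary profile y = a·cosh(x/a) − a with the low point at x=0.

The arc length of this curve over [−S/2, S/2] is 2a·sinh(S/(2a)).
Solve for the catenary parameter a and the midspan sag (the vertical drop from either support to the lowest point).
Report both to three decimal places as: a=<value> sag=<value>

seed: a₀ = √(S³/(24(L−S))) = √(88.993³/(24·43.921)) = 25.857828
iter 1: u=1.720814  f(a)=+6.981e+00  f'(a)=-4.515e+00  a ← 25.857828 − (+6.981e+00/-4.515e+00) = 27.403796
iter 2: u=1.623735  f(a)=+6.750e-01  f'(a)=-3.681e+00  a ← 27.403796 − (+6.750e-01/-3.681e+00) = 27.587190
iter 3: u=1.612941  f(a)=+7.804e-03  f'(a)=-3.596e+00  a ← 27.587190 − (+7.804e-03/-3.596e+00) = 27.589360
iter 4: u=1.612814  f(a)=+1.070e-06  f'(a)=-3.595e+00  a ← 27.589360 − (+1.070e-06/-3.595e+00) = 27.589360
iter 5: u=1.612814  f(a)=+0.000e+00  f'(a)=-3.595e+00  a ← 27.589360 − (+0.000e+00/-3.595e+00) = 27.589360
converged: |Δa| < 1e-12 after 5 iterations
sag = a·(cosh(S/(2a)) − 1) = 27.589360·(cosh(1.612814) − 1) = 44.366916
T_max/T_min = cosh(S/(2a)) = 2.608117

a=27.589 sag=44.367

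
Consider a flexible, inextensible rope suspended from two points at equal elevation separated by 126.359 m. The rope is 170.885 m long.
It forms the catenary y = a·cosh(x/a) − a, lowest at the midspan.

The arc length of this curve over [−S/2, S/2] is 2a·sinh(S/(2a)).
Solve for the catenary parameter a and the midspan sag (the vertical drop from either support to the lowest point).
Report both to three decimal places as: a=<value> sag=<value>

seed: a₀ = √(S³/(24(L−S))) = √(126.359³/(24·44.526)) = 43.450703
iter 1: u=1.454050  f(a)=+4.951e+00  f'(a)=-2.517e+00  a ← 43.450703 − (+4.951e+00/-2.517e+00) = 45.417858
iter 2: u=1.391072  f(a)=+3.561e-01  f'(a)=-2.167e+00  a ← 45.417858 − (+3.561e-01/-2.167e+00) = 45.582199
iter 3: u=1.386056  f(a)=+2.157e-03  f'(a)=-2.141e+00  a ← 45.582199 − (+2.157e-03/-2.141e+00) = 45.583207
iter 4: u=1.386026  f(a)=+8.025e-08  f'(a)=-2.140e+00  a ← 45.583207 − (+8.025e-08/-2.140e+00) = 45.583207
iter 5: u=1.386026  f(a)=-2.842e-14  f'(a)=-2.140e+00  a ← 45.583207 − (-2.842e-14/-2.140e+00) = 45.583207
converged: |Δa| < 1e-12 after 5 iterations
sag = a·(cosh(S/(2a)) − 1) = 45.583207·(cosh(1.386026) − 1) = 51.258156
T_max/T_min = cosh(S/(2a)) = 2.124496

a=45.583 sag=51.258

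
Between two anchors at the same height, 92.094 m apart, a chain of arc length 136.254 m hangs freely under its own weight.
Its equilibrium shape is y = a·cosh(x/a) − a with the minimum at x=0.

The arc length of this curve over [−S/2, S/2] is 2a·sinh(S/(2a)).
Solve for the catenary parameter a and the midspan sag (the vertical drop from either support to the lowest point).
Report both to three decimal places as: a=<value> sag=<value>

seed: a₀ = √(S³/(24(L−S))) = √(92.094³/(24·44.160)) = 27.147313
iter 1: u=1.696190  f(a)=+6.806e+00  f'(a)=-4.291e+00  a ← 27.147313 − (+6.806e+00/-4.291e+00) = 28.733378
iter 2: u=1.602561  f(a)=+6.420e-01  f'(a)=-3.516e+00  a ← 28.733378 − (+6.420e-01/-3.516e+00) = 28.915961
iter 3: u=1.592442  f(a)=+7.027e-03  f'(a)=-3.440e+00  a ← 28.915961 − (+7.027e-03/-3.440e+00) = 28.918004
iter 4: u=1.592330  f(a)=+8.624e-07  f'(a)=-3.439e+00  a ← 28.918004 − (+8.624e-07/-3.439e+00) = 28.918004
iter 5: u=1.592330  f(a)=+0.000e+00  f'(a)=-3.439e+00  a ← 28.918004 − (+0.000e+00/-3.439e+00) = 28.918004
converged: |Δa| < 1e-12 after 5 iterations
sag = a·(cosh(S/(2a)) − 1) = 28.918004·(cosh(1.592330) − 1) = 45.092394
T_max/T_min = cosh(S/(2a)) = 2.559319

a=28.918 sag=45.092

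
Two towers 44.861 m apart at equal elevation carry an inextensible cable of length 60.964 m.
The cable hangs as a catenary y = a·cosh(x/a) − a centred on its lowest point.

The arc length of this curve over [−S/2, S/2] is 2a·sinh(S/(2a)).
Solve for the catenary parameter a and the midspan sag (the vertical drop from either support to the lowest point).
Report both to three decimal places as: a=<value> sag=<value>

seed: a₀ = √(S³/(24(L−S))) = √(44.861³/(24·16.103)) = 15.284260
iter 1: u=1.467556  f(a)=+1.826e+00  f'(a)=-2.597e+00  a ← 15.284260 − (+1.826e+00/-2.597e+00) = 15.987186
iter 2: u=1.403030  f(a)=+1.335e-01  f'(a)=-2.230e+00  a ← 15.987186 − (+1.335e-01/-2.230e+00) = 16.047049
iter 3: u=1.397796  f(a)=+8.384e-04  f'(a)=-2.202e+00  a ← 16.047049 − (+8.384e-04/-2.202e+00) = 16.047430
iter 4: u=1.397763  f(a)=+3.352e-08  f'(a)=-2.202e+00  a ← 16.047430 − (+3.352e-08/-2.202e+00) = 16.047430
iter 5: u=1.397763  f(a)=+1.421e-14  f'(a)=-2.202e+00  a ← 16.047430 − (+1.421e-14/-2.202e+00) = 16.047430
converged: |Δa| < 1e-12 after 5 iterations
sag = a·(cosh(S/(2a)) − 1) = 16.047430·(cosh(1.397763) − 1) = 18.400681
T_max/T_min = cosh(S/(2a)) = 2.146643

a=16.047 sag=18.401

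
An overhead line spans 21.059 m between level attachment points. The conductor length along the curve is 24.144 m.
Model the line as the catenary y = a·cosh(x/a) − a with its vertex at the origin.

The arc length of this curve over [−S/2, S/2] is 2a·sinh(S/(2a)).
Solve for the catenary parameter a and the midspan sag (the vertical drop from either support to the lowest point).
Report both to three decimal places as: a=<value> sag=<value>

a=11.470 sag=5.182

seed: a₀ = √(S³/(24(L−S))) = √(21.059³/(24·3.085)) = 11.231129
iter 1: u=0.937528  f(a)=+1.385e-01  f'(a)=-5.992e-01  a ← 11.231129 − (+1.385e-01/-5.992e-01) = 11.462192
iter 2: u=0.918629  f(a)=+4.388e-03  f'(a)=-5.618e-01  a ← 11.462192 − (+4.388e-03/-5.618e-01) = 11.470004
iter 3: u=0.918003  f(a)=+4.728e-06  f'(a)=-5.605e-01  a ← 11.470004 − (+4.728e-06/-5.605e-01) = 11.470012
iter 4: u=0.918003  f(a)=+5.500e-12  f'(a)=-5.605e-01  a ← 11.470012 − (+5.500e-12/-5.605e-01) = 11.470012
converged: |Δa| < 1e-12 after 4 iterations
sag = a·(cosh(S/(2a)) − 1) = 11.470012·(cosh(0.918003) − 1) = 5.182146
T_max/T_min = cosh(S/(2a)) = 1.451800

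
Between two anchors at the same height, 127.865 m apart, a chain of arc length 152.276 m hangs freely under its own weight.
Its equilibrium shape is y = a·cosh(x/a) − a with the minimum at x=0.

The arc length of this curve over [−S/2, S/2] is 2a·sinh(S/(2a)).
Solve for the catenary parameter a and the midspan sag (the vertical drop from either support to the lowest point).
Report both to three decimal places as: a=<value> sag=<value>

a=61.375 sag=36.420

seed: a₀ = √(S³/(24(L−S))) = √(127.865³/(24·24.411)) = 59.735034
iter 1: u=1.070268  f(a)=+1.437e+00  f'(a)=-9.148e-01  a ← 59.735034 − (+1.437e+00/-9.148e-01) = 61.305635
iter 2: u=1.042849  f(a)=+5.862e-02  f'(a)=-8.416e-01  a ← 61.305635 − (+5.862e-02/-8.416e-01) = 61.375289
iter 3: u=1.041665  f(a)=+1.068e-04  f'(a)=-8.385e-01  a ← 61.375289 − (+1.068e-04/-8.385e-01) = 61.375416
iter 4: u=1.041663  f(a)=+3.554e-10  f'(a)=-8.385e-01  a ← 61.375416 − (+3.554e-10/-8.385e-01) = 61.375416
iter 5: u=1.041663  f(a)=+2.842e-14  f'(a)=-8.385e-01  a ← 61.375416 − (+2.842e-14/-8.385e-01) = 61.375416
converged: |Δa| < 1e-12 after 5 iterations
sag = a·(cosh(S/(2a)) − 1) = 61.375416·(cosh(1.041663) − 1) = 36.419966
T_max/T_min = cosh(S/(2a)) = 1.593397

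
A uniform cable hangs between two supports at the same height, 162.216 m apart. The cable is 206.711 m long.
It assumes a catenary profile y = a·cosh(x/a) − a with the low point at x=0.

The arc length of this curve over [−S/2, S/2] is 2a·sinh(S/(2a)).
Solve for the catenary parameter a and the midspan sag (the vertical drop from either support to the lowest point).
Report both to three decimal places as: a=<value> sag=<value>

seed: a₀ = √(S³/(24(L−S))) = √(162.216³/(24·44.495)) = 63.223612
iter 1: u=1.282875  f(a)=+3.808e+00  f'(a)=-1.653e+00  a ← 63.223612 − (+3.808e+00/-1.653e+00) = 65.527116
iter 2: u=1.237778  f(a)=+2.180e-01  f'(a)=-1.469e+00  a ← 65.527116 − (+2.180e-01/-1.469e+00) = 65.675545
iter 3: u=1.234980  f(a)=+8.106e-04  f'(a)=-1.458e+00  a ← 65.675545 − (+8.106e-04/-1.458e+00) = 65.676101
iter 4: u=1.234970  f(a)=+1.130e-08  f'(a)=-1.458e+00  a ← 65.676101 − (+1.130e-08/-1.458e+00) = 65.676101
iter 5: u=1.234970  f(a)=-2.842e-14  f'(a)=-1.458e+00  a ← 65.676101 − (-2.842e-14/-1.458e+00) = 65.676101
converged: |Δa| < 1e-12 after 5 iterations
sag = a·(cosh(S/(2a)) − 1) = 65.676101·(cosh(1.234970) − 1) = 56.780869
T_max/T_min = cosh(S/(2a)) = 1.864559

a=65.676 sag=56.781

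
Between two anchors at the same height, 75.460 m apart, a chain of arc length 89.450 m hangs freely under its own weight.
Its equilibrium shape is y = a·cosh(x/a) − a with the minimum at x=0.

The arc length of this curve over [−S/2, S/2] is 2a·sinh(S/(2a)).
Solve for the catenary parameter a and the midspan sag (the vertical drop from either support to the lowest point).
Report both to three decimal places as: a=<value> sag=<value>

a=36.729 sag=21.145

seed: a₀ = √(S³/(24(L−S))) = √(75.460³/(24·13.990)) = 35.773442
iter 1: u=1.054693  f(a)=+7.990e-01  f'(a)=-8.727e-01  a ← 35.773442 − (+7.990e-01/-8.727e-01) = 36.689059
iter 2: u=1.028372  f(a)=+3.171e-02  f'(a)=-8.047e-01  a ← 36.689059 − (+3.171e-02/-8.047e-01) = 36.728460
iter 3: u=1.027269  f(a)=+5.449e-05  f'(a)=-8.019e-01  a ← 36.728460 − (+5.449e-05/-8.019e-01) = 36.728528
iter 4: u=1.027267  f(a)=+1.615e-10  f'(a)=-8.019e-01  a ← 36.728528 − (+1.615e-10/-8.019e-01) = 36.728528
iter 5: u=1.027267  f(a)=+0.000e+00  f'(a)=-8.019e-01  a ← 36.728528 − (+0.000e+00/-8.019e-01) = 36.728528
converged: |Δa| < 1e-12 after 5 iterations
sag = a·(cosh(S/(2a)) − 1) = 36.728528·(cosh(1.027267) − 1) = 21.144699
T_max/T_min = cosh(S/(2a)) = 1.575702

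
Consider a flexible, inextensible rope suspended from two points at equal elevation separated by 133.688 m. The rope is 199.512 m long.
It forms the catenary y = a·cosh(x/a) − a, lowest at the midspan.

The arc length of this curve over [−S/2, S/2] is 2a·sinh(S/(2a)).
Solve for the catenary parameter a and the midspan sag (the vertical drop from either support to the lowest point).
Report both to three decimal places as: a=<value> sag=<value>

seed: a₀ = √(S³/(24(L−S))) = √(133.688³/(24·65.824)) = 38.890263
iter 1: u=1.718785  f(a)=+1.044e+01  f'(a)=-4.497e+00  a ← 38.890263 − (+1.044e+01/-4.497e+00) = 41.211035
iter 2: u=1.621993  f(a)=+1.007e+00  f'(a)=-3.667e+00  a ← 41.211035 − (+1.007e+00/-3.667e+00) = 41.485665
iter 3: u=1.611255  f(a)=+1.159e-02  f'(a)=-3.583e+00  a ← 41.485665 − (+1.159e-02/-3.583e+00) = 41.488900
iter 4: u=1.611130  f(a)=+1.575e-06  f'(a)=-3.582e+00  a ← 41.488900 − (+1.575e-06/-3.582e+00) = 41.488900
iter 5: u=1.611130  f(a)=+0.000e+00  f'(a)=-3.582e+00  a ← 41.488900 − (+0.000e+00/-3.582e+00) = 41.488900
converged: |Δa| < 1e-12 after 5 iterations
sag = a·(cosh(S/(2a)) − 1) = 41.488900·(cosh(1.611130) − 1) = 66.550854
T_max/T_min = cosh(S/(2a)) = 2.604064

a=41.489 sag=66.551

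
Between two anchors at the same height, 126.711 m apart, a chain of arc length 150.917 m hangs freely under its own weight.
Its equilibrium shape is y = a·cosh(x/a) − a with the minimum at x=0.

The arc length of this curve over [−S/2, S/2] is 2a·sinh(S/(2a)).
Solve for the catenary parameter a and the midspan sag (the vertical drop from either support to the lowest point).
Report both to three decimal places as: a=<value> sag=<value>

a=60.803 sag=36.104

seed: a₀ = √(S³/(24(L−S))) = √(126.711³/(24·24.206)) = 59.177190
iter 1: u=1.070607  f(a)=+1.426e+00  f'(a)=-9.158e-01  a ← 59.177190 − (+1.426e+00/-9.158e-01) = 60.734026
iter 2: u=1.043163  f(a)=+5.820e-02  f'(a)=-8.424e-01  a ← 60.734026 − (+5.820e-02/-8.424e-01) = 60.803115
iter 3: u=1.041978  f(a)=+1.061e-04  f'(a)=-8.393e-01  a ← 60.803115 − (+1.061e-04/-8.393e-01) = 60.803241
iter 4: u=1.041976  f(a)=+3.543e-10  f'(a)=-8.393e-01  a ← 60.803241 − (+3.543e-10/-8.393e-01) = 60.803241
iter 5: u=1.041976  f(a)=-2.842e-14  f'(a)=-8.393e-01  a ← 60.803241 − (-2.842e-14/-8.393e-01) = 60.803241
converged: |Δa| < 1e-12 after 5 iterations
sag = a·(cosh(S/(2a)) − 1) = 60.803241·(cosh(1.041976) − 1) = 36.104031
T_max/T_min = cosh(S/(2a)) = 1.593785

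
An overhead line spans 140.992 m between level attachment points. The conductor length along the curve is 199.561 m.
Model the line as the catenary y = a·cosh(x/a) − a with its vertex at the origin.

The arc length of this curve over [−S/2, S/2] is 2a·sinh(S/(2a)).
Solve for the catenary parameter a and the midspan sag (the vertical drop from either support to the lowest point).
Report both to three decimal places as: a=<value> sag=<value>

a=47.206 sag=63.178

seed: a₀ = √(S³/(24(L−S))) = √(140.992³/(24·58.569)) = 44.653158
iter 1: u=1.578746  f(a)=+7.747e+00  f'(a)=-3.338e+00  a ← 44.653158 − (+7.747e+00/-3.338e+00) = 46.974088
iter 2: u=1.500742  f(a)=+6.450e-01  f'(a)=-2.803e+00  a ← 46.974088 − (+6.450e-01/-2.803e+00) = 47.204173
iter 3: u=1.493427  f(a)=+5.368e-03  f'(a)=-2.757e+00  a ← 47.204173 − (+5.368e-03/-2.757e+00) = 47.206120
iter 4: u=1.493366  f(a)=+3.787e-07  f'(a)=-2.757e+00  a ← 47.206120 − (+3.787e-07/-2.757e+00) = 47.206120
iter 5: u=1.493366  f(a)=-5.684e-14  f'(a)=-2.757e+00  a ← 47.206120 − (-5.684e-14/-2.757e+00) = 47.206120
converged: |Δa| < 1e-12 after 5 iterations
sag = a·(cosh(S/(2a)) − 1) = 47.206120·(cosh(1.493366) − 1) = 63.177601
T_max/T_min = cosh(S/(2a)) = 2.338335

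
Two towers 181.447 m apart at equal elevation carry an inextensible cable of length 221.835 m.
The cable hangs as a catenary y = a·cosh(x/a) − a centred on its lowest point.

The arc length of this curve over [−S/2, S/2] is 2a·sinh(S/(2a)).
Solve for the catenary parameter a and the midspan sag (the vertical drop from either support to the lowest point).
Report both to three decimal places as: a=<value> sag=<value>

seed: a₀ = √(S³/(24(L−S))) = √(181.447³/(24·40.388)) = 78.504200
iter 1: u=1.155652  f(a)=+2.784e+00  f'(a)=-1.173e+00  a ← 78.504200 − (+2.784e+00/-1.173e+00) = 80.877738
iter 2: u=1.121736  f(a)=+1.313e-01  f'(a)=-1.065e+00  a ← 80.877738 − (+1.313e-01/-1.065e+00) = 81.001012
iter 3: u=1.120029  f(a)=+3.237e-04  f'(a)=-1.060e+00  a ← 81.001012 − (+3.237e-04/-1.060e+00) = 81.001318
iter 4: u=1.120025  f(a)=+1.979e-09  f'(a)=-1.060e+00  a ← 81.001318 − (+1.979e-09/-1.060e+00) = 81.001318
iter 5: u=1.120025  f(a)=-2.842e-14  f'(a)=-1.060e+00  a ← 81.001318 − (-2.842e-14/-1.060e+00) = 81.001318
converged: |Δa| < 1e-12 after 5 iterations
sag = a·(cosh(S/(2a)) − 1) = 81.001318·(cosh(1.120025) − 1) = 56.344615
T_max/T_min = cosh(S/(2a)) = 1.695601

a=81.001 sag=56.345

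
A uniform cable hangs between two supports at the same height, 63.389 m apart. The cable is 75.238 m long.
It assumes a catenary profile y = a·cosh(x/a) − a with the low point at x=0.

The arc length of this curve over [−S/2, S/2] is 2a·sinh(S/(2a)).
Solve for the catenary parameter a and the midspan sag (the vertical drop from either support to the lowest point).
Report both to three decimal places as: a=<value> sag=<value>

seed: a₀ = √(S³/(24(L−S))) = √(63.389³/(24·11.849)) = 29.927772
iter 1: u=1.059033  f(a)=+6.825e-01  f'(a)=-8.843e-01  a ← 29.927772 − (+6.825e-01/-8.843e-01) = 30.699569
iter 2: u=1.032409  f(a)=+2.729e-02  f'(a)=-8.148e-01  a ← 30.699569 − (+2.729e-02/-8.148e-01) = 30.733063
iter 3: u=1.031283  f(a)=+4.767e-05  f'(a)=-8.120e-01  a ← 30.733063 − (+4.767e-05/-8.120e-01) = 30.733122
iter 4: u=1.031282  f(a)=+1.460e-10  f'(a)=-8.120e-01  a ← 30.733122 − (+1.460e-10/-8.120e-01) = 30.733122
iter 5: u=1.031281  f(a)=+1.421e-14  f'(a)=-8.120e-01  a ← 30.733122 − (+1.421e-14/-8.120e-01) = 30.733122
converged: |Δa| < 1e-12 after 5 iterations
sag = a·(cosh(S/(2a)) − 1) = 30.733122·(cosh(1.031281) − 1) = 17.843765
T_max/T_min = cosh(S/(2a)) = 1.580604

a=30.733 sag=17.844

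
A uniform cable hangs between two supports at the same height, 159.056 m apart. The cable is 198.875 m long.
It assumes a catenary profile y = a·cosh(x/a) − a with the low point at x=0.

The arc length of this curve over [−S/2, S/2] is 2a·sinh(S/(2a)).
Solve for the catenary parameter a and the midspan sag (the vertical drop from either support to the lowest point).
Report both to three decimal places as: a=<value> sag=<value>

seed: a₀ = √(S³/(24(L−S))) = √(159.056³/(24·39.819)) = 64.889479
iter 1: u=1.225592  f(a)=+3.100e+00  f'(a)=-1.422e+00  a ← 64.889479 − (+3.100e+00/-1.422e+00) = 67.069647
iter 2: u=1.185752  f(a)=+1.631e-01  f'(a)=-1.276e+00  a ← 67.069647 − (+1.631e-01/-1.276e+00) = 67.197471
iter 3: u=1.183497  f(a)=+5.068e-04  f'(a)=-1.268e+00  a ← 67.197471 − (+5.068e-04/-1.268e+00) = 67.197871
iter 4: u=1.183490  f(a)=+4.928e-09  f'(a)=-1.268e+00  a ← 67.197871 − (+4.928e-09/-1.268e+00) = 67.197871
iter 5: u=1.183490  f(a)=+5.684e-14  f'(a)=-1.268e+00  a ← 67.197871 − (+5.684e-14/-1.268e+00) = 67.197871
converged: |Δa| < 1e-12 after 5 iterations
sag = a·(cosh(S/(2a)) − 1) = 67.197871·(cosh(1.183490) − 1) = 52.816171
T_max/T_min = cosh(S/(2a)) = 1.785980

a=67.198 sag=52.816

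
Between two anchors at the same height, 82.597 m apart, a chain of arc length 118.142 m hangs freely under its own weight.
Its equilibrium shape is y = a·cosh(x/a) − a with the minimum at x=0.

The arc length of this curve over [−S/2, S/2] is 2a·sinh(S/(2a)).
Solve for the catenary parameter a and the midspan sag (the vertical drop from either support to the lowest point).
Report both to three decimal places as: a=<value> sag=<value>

a=27.219 sag=37.821

seed: a₀ = √(S³/(24(L−S))) = √(82.597³/(24·35.545)) = 25.701089
iter 1: u=1.606877  f(a)=+4.881e+00  f'(a)=-3.549e+00  a ← 25.701089 − (+4.881e+00/-3.549e+00) = 27.076397
iter 2: u=1.525258  f(a)=+4.192e-01  f'(a)=-2.964e+00  a ← 27.076397 − (+4.192e-01/-2.964e+00) = 27.217845
iter 3: u=1.517332  f(a)=+3.733e-03  f'(a)=-2.911e+00  a ← 27.217845 − (+3.733e-03/-2.911e+00) = 27.219127
iter 4: u=1.517260  f(a)=+3.019e-07  f'(a)=-2.911e+00  a ← 27.219127 − (+3.019e-07/-2.911e+00) = 27.219127
iter 5: u=1.517260  f(a)=+1.421e-14  f'(a)=-2.911e+00  a ← 27.219127 − (+1.421e-14/-2.911e+00) = 27.219127
converged: |Δa| < 1e-12 after 5 iterations
sag = a·(cosh(S/(2a)) − 1) = 27.219127·(cosh(1.517260) − 1) = 37.821352
T_max/T_min = cosh(S/(2a)) = 2.389514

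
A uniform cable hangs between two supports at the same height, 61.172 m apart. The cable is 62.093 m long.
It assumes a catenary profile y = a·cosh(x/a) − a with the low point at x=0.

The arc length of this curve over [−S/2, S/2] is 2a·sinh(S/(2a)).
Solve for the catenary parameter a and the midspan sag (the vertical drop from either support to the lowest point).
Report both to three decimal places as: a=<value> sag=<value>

seed: a₀ = √(S³/(24(L−S))) = √(61.172³/(24·0.921)) = 101.763863
iter 1: u=0.300559  f(a)=+4.169e-03  f'(a)=-1.826e-02  a ← 101.763863 − (+4.169e-03/-1.826e-02) = 101.992111
iter 2: u=0.299886  f(a)=+1.407e-05  f'(a)=-1.814e-02  a ← 101.992111 − (+1.407e-05/-1.814e-02) = 101.992887
iter 3: u=0.299884  f(a)=+1.614e-10  f'(a)=-1.814e-02  a ← 101.992887 − (+1.614e-10/-1.814e-02) = 101.992887
iter 4: u=0.299884  f(a)=-7.105e-15  f'(a)=-1.814e-02  a ← 101.992887 − (-7.105e-15/-1.814e-02) = 101.992887
converged: |Δa| < 1e-12 after 4 iterations
sag = a·(cosh(S/(2a)) − 1) = 101.992887·(cosh(0.299884) − 1) = 4.620593
T_max/T_min = cosh(S/(2a)) = 1.045303

a=101.993 sag=4.621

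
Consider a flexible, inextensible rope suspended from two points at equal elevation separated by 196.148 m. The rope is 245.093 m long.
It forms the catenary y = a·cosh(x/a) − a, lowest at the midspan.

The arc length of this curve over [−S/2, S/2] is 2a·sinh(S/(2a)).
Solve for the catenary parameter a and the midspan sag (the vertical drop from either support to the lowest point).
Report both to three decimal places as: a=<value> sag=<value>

a=82.995 sag=65.011

seed: a₀ = √(S³/(24(L−S))) = √(196.148³/(24·48.945)) = 80.152309
iter 1: u=1.223595  f(a)=+3.797e+00  f'(a)=-1.414e+00  a ← 80.152309 − (+3.797e+00/-1.414e+00) = 82.837461
iter 2: u=1.183933  f(a)=+1.992e-01  f'(a)=-1.269e+00  a ← 82.837461 − (+1.992e-01/-1.269e+00) = 82.994363
iter 3: u=1.181695  f(a)=+6.150e-04  f'(a)=-1.262e+00  a ← 82.994363 − (+6.150e-04/-1.262e+00) = 82.994850
iter 4: u=1.181688  f(a)=+5.905e-09  f'(a)=-1.262e+00  a ← 82.994850 − (+5.905e-09/-1.262e+00) = 82.994850
iter 5: u=1.181688  f(a)=+0.000e+00  f'(a)=-1.262e+00  a ← 82.994850 − (+0.000e+00/-1.262e+00) = 82.994850
converged: |Δa| < 1e-12 after 5 iterations
sag = a·(cosh(S/(2a)) − 1) = 82.994850·(cosh(1.181688) − 1) = 65.011196
T_max/T_min = cosh(S/(2a)) = 1.783316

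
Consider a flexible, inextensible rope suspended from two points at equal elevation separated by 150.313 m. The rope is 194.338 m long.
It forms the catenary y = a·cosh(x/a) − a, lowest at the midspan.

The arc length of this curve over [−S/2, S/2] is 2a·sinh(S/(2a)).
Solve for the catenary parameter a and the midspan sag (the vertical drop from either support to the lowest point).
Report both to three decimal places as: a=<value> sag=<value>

a=59.034 sag=54.662

seed: a₀ = √(S³/(24(L−S))) = √(150.313³/(24·44.025)) = 56.694315
iter 1: u=1.325644  f(a)=+4.034e+00  f'(a)=-1.844e+00  a ← 56.694315 − (+4.034e+00/-1.844e+00) = 58.882427
iter 2: u=1.276383  f(a)=+2.453e-01  f'(a)=-1.626e+00  a ← 58.882427 − (+2.453e-01/-1.626e+00) = 59.033325
iter 3: u=1.273120  f(a)=+1.037e-03  f'(a)=-1.612e+00  a ← 59.033325 − (+1.037e-03/-1.612e+00) = 59.033968
iter 4: u=1.273106  f(a)=+1.870e-08  f'(a)=-1.612e+00  a ← 59.033968 − (+1.870e-08/-1.612e+00) = 59.033968
iter 5: u=1.273106  f(a)=+0.000e+00  f'(a)=-1.612e+00  a ← 59.033968 − (+0.000e+00/-1.612e+00) = 59.033968
converged: |Δa| < 1e-12 after 5 iterations
sag = a·(cosh(S/(2a)) − 1) = 59.033968·(cosh(1.273106) − 1) = 54.662223
T_max/T_min = cosh(S/(2a)) = 1.925945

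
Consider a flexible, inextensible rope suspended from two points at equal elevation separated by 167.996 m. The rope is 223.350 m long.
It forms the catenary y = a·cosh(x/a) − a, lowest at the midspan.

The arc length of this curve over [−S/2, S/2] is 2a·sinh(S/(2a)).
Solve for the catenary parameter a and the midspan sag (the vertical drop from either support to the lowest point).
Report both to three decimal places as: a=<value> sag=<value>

seed: a₀ = √(S³/(24(L−S))) = √(167.996³/(24·55.354)) = 59.740422
iter 1: u=1.406050  f(a)=+5.736e+00  f'(a)=-2.246e+00  a ← 59.740422 − (+5.736e+00/-2.246e+00) = 62.294090
iter 2: u=1.348410  f(a)=+3.883e-01  f'(a)=-1.952e+00  a ← 62.294090 − (+3.883e-01/-1.952e+00) = 62.493066
iter 3: u=1.344117  f(a)=+2.065e-03  f'(a)=-1.931e+00  a ← 62.493066 − (+2.065e-03/-1.931e+00) = 62.494135
iter 4: u=1.344094  f(a)=+5.910e-08  f'(a)=-1.931e+00  a ← 62.494135 − (+5.910e-08/-1.931e+00) = 62.494135
iter 5: u=1.344094  f(a)=+0.000e+00  f'(a)=-1.931e+00  a ← 62.494135 − (+0.000e+00/-1.931e+00) = 62.494135
converged: |Δa| < 1e-12 after 5 iterations
sag = a·(cosh(S/(2a)) − 1) = 62.494135·(cosh(1.344094) − 1) = 65.477825
T_max/T_min = cosh(S/(2a)) = 2.047744

a=62.494 sag=65.478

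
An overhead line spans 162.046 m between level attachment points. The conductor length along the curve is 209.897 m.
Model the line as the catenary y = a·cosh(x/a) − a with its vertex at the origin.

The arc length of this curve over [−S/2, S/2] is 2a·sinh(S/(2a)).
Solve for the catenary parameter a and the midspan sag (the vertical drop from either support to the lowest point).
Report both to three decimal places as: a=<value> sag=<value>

seed: a₀ = √(S³/(24(L−S))) = √(162.046³/(24·47.851)) = 60.870426
iter 1: u=1.331073  f(a)=+4.422e+00  f'(a)=-1.869e+00  a ← 60.870426 − (+4.422e+00/-1.869e+00) = 63.236561
iter 2: u=1.281268  f(a)=+2.709e-01  f'(a)=-1.646e+00  a ← 63.236561 − (+2.709e-01/-1.646e+00) = 63.401122
iter 3: u=1.277943  f(a)=+1.164e-03  f'(a)=-1.632e+00  a ← 63.401122 − (+1.164e-03/-1.632e+00) = 63.401835
iter 4: u=1.277928  f(a)=+2.167e-08  f'(a)=-1.632e+00  a ← 63.401835 − (+2.167e-08/-1.632e+00) = 63.401835
iter 5: u=1.277928  f(a)=-2.842e-14  f'(a)=-1.632e+00  a ← 63.401835 − (-2.842e-14/-1.632e+00) = 63.401835
converged: |Δa| < 1e-12 after 5 iterations
sag = a·(cosh(S/(2a)) − 1) = 63.401835·(cosh(1.277928) − 1) = 59.211298
T_max/T_min = cosh(S/(2a)) = 1.933905

a=63.402 sag=59.211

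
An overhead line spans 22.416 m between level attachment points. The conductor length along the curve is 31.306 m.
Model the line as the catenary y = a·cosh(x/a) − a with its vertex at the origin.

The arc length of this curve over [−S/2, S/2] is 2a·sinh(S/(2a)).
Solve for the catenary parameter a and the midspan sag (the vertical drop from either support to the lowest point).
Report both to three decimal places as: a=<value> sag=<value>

a=7.664 sag=9.765

seed: a₀ = √(S³/(24(L−S))) = √(22.416³/(24·8.890)) = 7.265754
iter 1: u=1.542579  f(a)=+1.120e+00  f'(a)=-3.081e+00  a ← 7.265754 − (+1.120e+00/-3.081e+00) = 7.629147
iter 2: u=1.469103  f(a)=+8.948e-02  f'(a)=-2.607e+00  a ← 7.629147 − (+8.948e-02/-2.607e+00) = 7.663476
iter 3: u=1.462522  f(a)=+6.812e-04  f'(a)=-2.567e+00  a ← 7.663476 − (+6.812e-04/-2.567e+00) = 7.663741
iter 4: u=1.462471  f(a)=+4.015e-08  f'(a)=-2.567e+00  a ← 7.663741 − (+4.015e-08/-2.567e+00) = 7.663741
iter 5: u=1.462471  f(a)=+3.553e-15  f'(a)=-2.567e+00  a ← 7.663741 − (+3.553e-15/-2.567e+00) = 7.663741
converged: |Δa| < 1e-12 after 5 iterations
sag = a·(cosh(S/(2a)) − 1) = 7.663741·(cosh(1.462471) − 1) = 9.764665
T_max/T_min = cosh(S/(2a)) = 2.274138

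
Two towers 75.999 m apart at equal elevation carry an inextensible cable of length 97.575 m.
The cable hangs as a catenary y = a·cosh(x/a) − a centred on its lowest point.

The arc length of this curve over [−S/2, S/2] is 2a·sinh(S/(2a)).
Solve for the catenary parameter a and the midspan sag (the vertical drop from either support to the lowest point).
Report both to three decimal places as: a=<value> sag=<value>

seed: a₀ = √(S³/(24(L−S))) = √(75.999³/(24·21.576)) = 29.115264
iter 1: u=1.305140  f(a)=+1.914e+00  f'(a)=-1.750e+00  a ← 29.115264 − (+1.914e+00/-1.750e+00) = 30.208678
iter 2: u=1.257900  f(a)=+1.131e-01  f'(a)=-1.549e+00  a ← 30.208678 − (+1.131e-01/-1.549e+00) = 30.281687
iter 3: u=1.254867  f(a)=+4.498e-04  f'(a)=-1.537e+00  a ← 30.281687 − (+4.498e-04/-1.537e+00) = 30.281980
iter 4: u=1.254855  f(a)=+7.177e-09  f'(a)=-1.537e+00  a ← 30.281980 − (+7.177e-09/-1.537e+00) = 30.281980
iter 5: u=1.254855  f(a)=+0.000e+00  f'(a)=-1.537e+00  a ← 30.281980 − (+0.000e+00/-1.537e+00) = 30.281980
converged: |Δa| < 1e-12 after 5 iterations
sag = a·(cosh(S/(2a)) − 1) = 30.281980·(cosh(1.254855) − 1) = 27.139431
T_max/T_min = cosh(S/(2a)) = 1.896224

a=30.282 sag=27.139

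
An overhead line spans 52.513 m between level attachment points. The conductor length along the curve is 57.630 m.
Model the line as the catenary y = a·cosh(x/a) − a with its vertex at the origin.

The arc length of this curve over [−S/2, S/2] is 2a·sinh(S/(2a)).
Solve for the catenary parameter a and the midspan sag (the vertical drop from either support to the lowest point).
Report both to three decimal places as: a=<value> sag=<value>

seed: a₀ = √(S³/(24(L−S))) = √(52.513³/(24·5.117)) = 34.338942
iter 1: u=0.764628  f(a)=+1.517e-01  f'(a)=-3.158e-01  a ← 34.338942 − (+1.517e-01/-3.158e-01) = 34.819225
iter 2: u=0.754081  f(a)=+3.241e-03  f'(a)=-3.025e-01  a ← 34.819225 − (+3.241e-03/-3.025e-01) = 34.829940
iter 3: u=0.753849  f(a)=+1.551e-06  f'(a)=-3.022e-01  a ← 34.829940 − (+1.551e-06/-3.022e-01) = 34.829945
iter 4: u=0.753848  f(a)=+3.624e-13  f'(a)=-3.022e-01  a ← 34.829945 − (+3.624e-13/-3.022e-01) = 34.829945
converged: |Δa| < 1e-12 after 4 iterations
sag = a·(cosh(S/(2a)) − 1) = 34.829945·(cosh(0.753848) − 1) = 10.374361
T_max/T_min = cosh(S/(2a)) = 1.297858

a=34.830 sag=10.374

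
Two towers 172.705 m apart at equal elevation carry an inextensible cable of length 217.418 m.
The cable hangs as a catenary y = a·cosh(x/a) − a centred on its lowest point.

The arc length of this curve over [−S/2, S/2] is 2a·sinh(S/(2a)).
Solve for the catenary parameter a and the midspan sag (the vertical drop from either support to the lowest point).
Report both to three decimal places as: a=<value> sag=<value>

seed: a₀ = √(S³/(24(L−S))) = √(172.705³/(24·44.713)) = 69.284301
iter 1: u=1.246350  f(a)=+3.604e+00  f'(a)=-1.503e+00  a ← 69.284301 − (+3.604e+00/-1.503e+00) = 71.682778
iter 2: u=1.204648  f(a)=+1.956e-01  f'(a)=-1.344e+00  a ← 71.682778 − (+1.956e-01/-1.344e+00) = 71.828366
iter 3: u=1.202206  f(a)=+6.494e-04  f'(a)=-1.335e+00  a ← 71.828366 − (+6.494e-04/-1.335e+00) = 71.828853
iter 4: u=1.202198  f(a)=+7.209e-09  f'(a)=-1.335e+00  a ← 71.828853 − (+7.209e-09/-1.335e+00) = 71.828853
iter 5: u=1.202198  f(a)=-2.842e-14  f'(a)=-1.335e+00  a ← 71.828853 − (-2.842e-14/-1.335e+00) = 71.828853
converged: |Δa| < 1e-12 after 5 iterations
sag = a·(cosh(S/(2a)) − 1) = 71.828853·(cosh(1.202198) − 1) = 58.467083
T_max/T_min = cosh(S/(2a)) = 1.813978

a=71.829 sag=58.467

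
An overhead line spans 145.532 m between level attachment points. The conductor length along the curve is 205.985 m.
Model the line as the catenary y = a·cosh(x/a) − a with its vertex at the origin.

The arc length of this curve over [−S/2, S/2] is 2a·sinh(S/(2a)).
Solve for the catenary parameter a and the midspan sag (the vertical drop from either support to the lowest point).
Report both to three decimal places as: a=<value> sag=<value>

seed: a₀ = √(S³/(24(L−S))) = √(145.532³/(24·60.453)) = 46.091750
iter 1: u=1.578721  f(a)=+7.996e+00  f'(a)=-3.338e+00  a ← 46.091750 − (+7.996e+00/-3.338e+00) = 48.487390
iter 2: u=1.500720  f(a)=+6.657e-01  f'(a)=-2.803e+00  a ← 48.487390 − (+6.657e-01/-2.803e+00) = 48.724873
iter 3: u=1.493406  f(a)=+5.540e-03  f'(a)=-2.757e+00  a ← 48.724873 − (+5.540e-03/-2.757e+00) = 48.726882
iter 4: u=1.493344  f(a)=+3.907e-07  f'(a)=-2.756e+00  a ← 48.726882 − (+3.907e-07/-2.756e+00) = 48.726883
iter 5: u=1.493344  f(a)=-2.842e-14  f'(a)=-2.756e+00  a ← 48.726883 − (-2.842e-14/-2.756e+00) = 48.726883
converged: |Δa| < 1e-12 after 5 iterations
sag = a·(cosh(S/(2a)) − 1) = 48.726883·(cosh(1.493344) − 1) = 65.210662
T_max/T_min = cosh(S/(2a)) = 2.338289

a=48.727 sag=65.211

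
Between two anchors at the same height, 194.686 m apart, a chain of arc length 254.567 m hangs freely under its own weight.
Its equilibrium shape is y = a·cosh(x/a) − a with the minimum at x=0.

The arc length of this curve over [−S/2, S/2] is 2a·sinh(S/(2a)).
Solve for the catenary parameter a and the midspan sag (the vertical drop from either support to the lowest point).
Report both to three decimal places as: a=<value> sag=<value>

seed: a₀ = √(S³/(24(L−S))) = √(194.686³/(24·59.881)) = 71.655898
iter 1: u=1.358479  f(a)=+5.775e+00  f'(a)=-2.001e+00  a ← 71.655898 − (+5.775e+00/-2.001e+00) = 74.541964
iter 2: u=1.305882  f(a)=+3.672e-01  f'(a)=-1.754e+00  a ← 74.541964 − (+3.672e-01/-1.754e+00) = 74.751344
iter 3: u=1.302224  f(a)=+1.708e-03  f'(a)=-1.737e+00  a ← 74.751344 − (+1.708e-03/-1.737e+00) = 74.752327
iter 4: u=1.302207  f(a)=+3.732e-08  f'(a)=-1.737e+00  a ← 74.752327 − (+3.732e-08/-1.737e+00) = 74.752327
iter 5: u=1.302207  f(a)=+0.000e+00  f'(a)=-1.737e+00  a ← 74.752327 − (+0.000e+00/-1.737e+00) = 74.752327
converged: |Δa| < 1e-12 after 5 iterations
sag = a·(cosh(S/(2a)) − 1) = 74.752327·(cosh(1.302207) − 1) = 72.858647
T_max/T_min = cosh(S/(2a)) = 1.974667

a=74.752 sag=72.859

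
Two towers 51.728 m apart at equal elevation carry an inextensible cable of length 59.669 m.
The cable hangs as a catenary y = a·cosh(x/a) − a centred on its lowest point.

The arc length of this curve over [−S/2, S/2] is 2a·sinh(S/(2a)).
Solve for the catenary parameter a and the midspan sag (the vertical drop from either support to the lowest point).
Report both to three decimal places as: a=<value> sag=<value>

a=27.549 sag=13.059

seed: a₀ = √(S³/(24(L−S))) = √(51.728³/(24·7.941)) = 26.949165
iter 1: u=0.959733  f(a)=+3.738e-01  f'(a)=-6.454e-01  a ← 26.949165 − (+3.738e-01/-6.454e-01) = 27.528377
iter 2: u=0.939540  f(a)=+1.239e-02  f'(a)=-6.033e-01  a ← 27.528377 − (+1.239e-02/-6.033e-01) = 27.548919
iter 3: u=0.938839  f(a)=+1.465e-05  f'(a)=-6.019e-01  a ← 27.548919 − (+1.465e-05/-6.019e-01) = 27.548943
iter 4: u=0.938838  f(a)=+2.053e-11  f'(a)=-6.019e-01  a ← 27.548943 − (+2.053e-11/-6.019e-01) = 27.548943
iter 5: u=0.938838  f(a)=-1.421e-14  f'(a)=-6.019e-01  a ← 27.548943 − (-1.421e-14/-6.019e-01) = 27.548943
converged: |Δa| < 1e-12 after 5 iterations
sag = a·(cosh(S/(2a)) − 1) = 27.548943·(cosh(0.938838) − 1) = 13.059451
T_max/T_min = cosh(S/(2a)) = 1.474045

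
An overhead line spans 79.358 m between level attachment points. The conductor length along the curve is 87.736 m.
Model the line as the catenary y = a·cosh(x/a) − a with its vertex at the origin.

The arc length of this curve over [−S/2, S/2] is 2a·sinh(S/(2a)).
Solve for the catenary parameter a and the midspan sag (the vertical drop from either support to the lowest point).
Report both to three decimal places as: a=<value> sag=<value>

seed: a₀ = √(S³/(24(L−S))) = √(79.358³/(24·8.378)) = 49.855178
iter 1: u=0.795885  f(a)=+2.694e-01  f'(a)=-3.579e-01  a ← 49.855178 − (+2.694e-01/-3.579e-01) = 50.607916
iter 2: u=0.784047  f(a)=+6.222e-03  f'(a)=-3.415e-01  a ← 50.607916 − (+6.222e-03/-3.415e-01) = 50.626136
iter 3: u=0.783765  f(a)=+3.494e-06  f'(a)=-3.411e-01  a ← 50.626136 − (+3.494e-06/-3.411e-01) = 50.626146
iter 4: u=0.783765  f(a)=+1.094e-12  f'(a)=-3.411e-01  a ← 50.626146 − (+1.094e-12/-3.411e-01) = 50.626146
converged: |Δa| < 1e-12 after 4 iterations
sag = a·(cosh(S/(2a)) − 1) = 50.626146·(cosh(0.783765) − 1) = 16.361973
T_max/T_min = cosh(S/(2a)) = 1.323192

a=50.626 sag=16.362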